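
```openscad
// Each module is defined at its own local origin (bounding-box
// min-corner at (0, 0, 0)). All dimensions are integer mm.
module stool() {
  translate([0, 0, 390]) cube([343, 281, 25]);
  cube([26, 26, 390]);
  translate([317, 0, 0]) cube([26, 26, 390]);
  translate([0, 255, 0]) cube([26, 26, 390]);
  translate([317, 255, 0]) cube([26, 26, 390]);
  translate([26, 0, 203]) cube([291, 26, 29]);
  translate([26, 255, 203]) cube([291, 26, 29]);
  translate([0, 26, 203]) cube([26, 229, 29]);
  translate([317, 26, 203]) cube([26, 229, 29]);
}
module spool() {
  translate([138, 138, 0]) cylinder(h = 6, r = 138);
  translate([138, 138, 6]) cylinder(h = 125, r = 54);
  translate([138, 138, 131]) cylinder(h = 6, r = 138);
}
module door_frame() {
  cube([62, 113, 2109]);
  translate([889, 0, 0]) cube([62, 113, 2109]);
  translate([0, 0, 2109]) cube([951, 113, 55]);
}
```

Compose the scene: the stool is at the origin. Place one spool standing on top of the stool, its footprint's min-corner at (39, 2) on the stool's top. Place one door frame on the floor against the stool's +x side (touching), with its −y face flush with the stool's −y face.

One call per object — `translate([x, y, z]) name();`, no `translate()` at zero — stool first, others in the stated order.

stool();
translate([39, 2, 415]) spool();
translate([343, 0, 0]) door_frame();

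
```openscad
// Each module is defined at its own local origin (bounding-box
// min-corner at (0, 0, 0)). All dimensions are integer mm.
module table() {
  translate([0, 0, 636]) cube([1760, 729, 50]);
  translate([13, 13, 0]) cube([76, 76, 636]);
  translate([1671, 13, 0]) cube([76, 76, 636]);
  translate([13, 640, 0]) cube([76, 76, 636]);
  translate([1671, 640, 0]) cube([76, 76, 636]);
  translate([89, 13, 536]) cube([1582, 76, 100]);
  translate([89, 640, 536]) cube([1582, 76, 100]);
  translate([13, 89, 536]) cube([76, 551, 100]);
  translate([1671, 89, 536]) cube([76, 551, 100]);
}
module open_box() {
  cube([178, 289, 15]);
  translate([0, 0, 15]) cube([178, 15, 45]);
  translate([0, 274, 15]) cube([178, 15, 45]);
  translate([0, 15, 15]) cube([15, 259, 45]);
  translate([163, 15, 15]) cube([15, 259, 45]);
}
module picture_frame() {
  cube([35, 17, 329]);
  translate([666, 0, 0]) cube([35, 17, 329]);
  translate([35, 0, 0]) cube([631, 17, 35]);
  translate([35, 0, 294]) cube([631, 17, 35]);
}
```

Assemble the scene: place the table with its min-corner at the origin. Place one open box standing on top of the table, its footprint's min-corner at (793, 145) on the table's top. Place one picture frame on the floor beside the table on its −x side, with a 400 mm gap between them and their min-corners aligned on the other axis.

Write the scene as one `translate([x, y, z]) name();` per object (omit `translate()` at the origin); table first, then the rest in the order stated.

table();
translate([793, 145, 686]) open_box();
translate([-1101, 0, 0]) picture_frame();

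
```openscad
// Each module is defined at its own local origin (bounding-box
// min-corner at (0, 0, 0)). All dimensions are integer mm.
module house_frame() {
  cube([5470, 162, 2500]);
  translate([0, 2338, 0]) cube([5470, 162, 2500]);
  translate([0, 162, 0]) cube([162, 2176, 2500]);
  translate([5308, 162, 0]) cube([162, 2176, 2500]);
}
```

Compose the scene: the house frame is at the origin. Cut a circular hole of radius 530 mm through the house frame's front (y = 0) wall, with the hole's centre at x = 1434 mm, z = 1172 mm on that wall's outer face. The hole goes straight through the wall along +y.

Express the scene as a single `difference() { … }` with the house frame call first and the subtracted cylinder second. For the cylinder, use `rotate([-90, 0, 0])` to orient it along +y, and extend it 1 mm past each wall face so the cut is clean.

difference() {
  house_frame();
  translate([1434, -1, 1172]) rotate([-90, 0, 0]) cylinder(h = 164, r = 530);
}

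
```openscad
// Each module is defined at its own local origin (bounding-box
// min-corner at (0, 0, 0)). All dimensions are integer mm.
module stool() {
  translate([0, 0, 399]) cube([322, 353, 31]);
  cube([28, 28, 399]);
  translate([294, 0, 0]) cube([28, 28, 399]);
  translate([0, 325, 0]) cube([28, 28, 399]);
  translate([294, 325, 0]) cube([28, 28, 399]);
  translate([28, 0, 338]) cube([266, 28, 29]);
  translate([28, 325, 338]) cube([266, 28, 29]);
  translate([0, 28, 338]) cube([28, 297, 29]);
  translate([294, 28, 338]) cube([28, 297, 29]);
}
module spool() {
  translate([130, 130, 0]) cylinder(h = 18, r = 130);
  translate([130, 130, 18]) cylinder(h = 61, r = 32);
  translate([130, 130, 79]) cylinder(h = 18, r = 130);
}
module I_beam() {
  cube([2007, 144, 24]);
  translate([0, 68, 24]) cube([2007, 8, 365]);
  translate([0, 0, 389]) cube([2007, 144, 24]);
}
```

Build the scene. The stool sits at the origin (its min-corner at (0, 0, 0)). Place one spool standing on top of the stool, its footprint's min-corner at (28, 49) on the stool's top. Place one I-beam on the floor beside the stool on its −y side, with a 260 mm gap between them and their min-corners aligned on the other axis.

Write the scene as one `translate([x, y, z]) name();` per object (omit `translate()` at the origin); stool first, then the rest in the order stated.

stool();
translate([28, 49, 430]) spool();
translate([0, -404, 0]) I_beam();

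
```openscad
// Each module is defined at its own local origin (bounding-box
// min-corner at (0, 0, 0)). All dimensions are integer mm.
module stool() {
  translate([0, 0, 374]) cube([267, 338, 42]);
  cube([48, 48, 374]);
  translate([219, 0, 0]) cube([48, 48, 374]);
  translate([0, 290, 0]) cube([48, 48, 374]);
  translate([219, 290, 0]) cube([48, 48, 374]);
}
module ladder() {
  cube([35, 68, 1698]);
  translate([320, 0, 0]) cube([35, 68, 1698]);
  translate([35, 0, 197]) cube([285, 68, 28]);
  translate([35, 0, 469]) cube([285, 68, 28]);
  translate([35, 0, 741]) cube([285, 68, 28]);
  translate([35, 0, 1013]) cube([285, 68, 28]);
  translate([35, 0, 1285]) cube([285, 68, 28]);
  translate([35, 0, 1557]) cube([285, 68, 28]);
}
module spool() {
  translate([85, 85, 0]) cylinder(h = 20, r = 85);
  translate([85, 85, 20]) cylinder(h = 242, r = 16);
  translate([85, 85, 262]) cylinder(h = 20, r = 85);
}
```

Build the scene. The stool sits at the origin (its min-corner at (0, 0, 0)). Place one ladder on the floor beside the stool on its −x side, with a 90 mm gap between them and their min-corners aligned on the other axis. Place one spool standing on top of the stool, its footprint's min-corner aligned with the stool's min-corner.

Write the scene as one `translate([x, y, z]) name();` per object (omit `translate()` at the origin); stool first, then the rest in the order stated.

stool();
translate([-445, 0, 0]) ladder();
translate([0, 0, 416]) spool();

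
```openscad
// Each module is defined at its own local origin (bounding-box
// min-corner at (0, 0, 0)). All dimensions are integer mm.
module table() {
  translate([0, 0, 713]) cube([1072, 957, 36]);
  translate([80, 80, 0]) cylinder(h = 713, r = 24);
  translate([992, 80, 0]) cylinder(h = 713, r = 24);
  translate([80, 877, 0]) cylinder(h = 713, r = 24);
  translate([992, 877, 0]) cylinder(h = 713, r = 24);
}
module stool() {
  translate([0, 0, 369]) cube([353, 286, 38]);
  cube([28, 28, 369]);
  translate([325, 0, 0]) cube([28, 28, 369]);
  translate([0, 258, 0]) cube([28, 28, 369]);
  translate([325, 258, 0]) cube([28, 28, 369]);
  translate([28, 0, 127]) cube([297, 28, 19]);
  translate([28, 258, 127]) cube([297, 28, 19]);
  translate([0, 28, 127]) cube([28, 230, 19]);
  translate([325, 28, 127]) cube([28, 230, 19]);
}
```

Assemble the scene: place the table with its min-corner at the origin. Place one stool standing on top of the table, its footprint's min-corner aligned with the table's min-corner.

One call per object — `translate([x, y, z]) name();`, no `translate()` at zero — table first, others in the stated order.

table();
translate([0, 0, 749]) stool();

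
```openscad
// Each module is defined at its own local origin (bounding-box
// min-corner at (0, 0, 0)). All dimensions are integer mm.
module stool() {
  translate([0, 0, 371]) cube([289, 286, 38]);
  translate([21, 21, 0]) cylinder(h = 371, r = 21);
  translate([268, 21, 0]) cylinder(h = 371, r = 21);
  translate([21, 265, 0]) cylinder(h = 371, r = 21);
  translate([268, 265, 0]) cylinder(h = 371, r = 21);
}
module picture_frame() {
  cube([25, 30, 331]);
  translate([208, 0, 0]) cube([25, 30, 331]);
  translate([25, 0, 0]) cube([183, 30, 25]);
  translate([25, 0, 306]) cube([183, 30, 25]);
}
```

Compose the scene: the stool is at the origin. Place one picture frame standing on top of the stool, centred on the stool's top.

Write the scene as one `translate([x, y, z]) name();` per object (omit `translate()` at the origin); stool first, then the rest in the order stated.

stool();
translate([28, 128, 409]) picture_frame();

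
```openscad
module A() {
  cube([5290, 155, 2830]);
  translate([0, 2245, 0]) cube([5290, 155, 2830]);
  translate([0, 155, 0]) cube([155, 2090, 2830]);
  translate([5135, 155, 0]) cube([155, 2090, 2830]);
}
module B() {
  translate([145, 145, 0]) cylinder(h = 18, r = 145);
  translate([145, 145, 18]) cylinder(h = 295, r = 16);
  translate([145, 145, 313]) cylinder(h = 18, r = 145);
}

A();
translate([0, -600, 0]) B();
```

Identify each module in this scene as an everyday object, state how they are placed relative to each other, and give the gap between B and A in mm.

The spool's nearest face is 310 mm from the house frame's −y face.

A is a house frame. B is a spool. The spool is on the floor beside the house frame on its −y side. The gap between the spool and the house frame is 310 mm.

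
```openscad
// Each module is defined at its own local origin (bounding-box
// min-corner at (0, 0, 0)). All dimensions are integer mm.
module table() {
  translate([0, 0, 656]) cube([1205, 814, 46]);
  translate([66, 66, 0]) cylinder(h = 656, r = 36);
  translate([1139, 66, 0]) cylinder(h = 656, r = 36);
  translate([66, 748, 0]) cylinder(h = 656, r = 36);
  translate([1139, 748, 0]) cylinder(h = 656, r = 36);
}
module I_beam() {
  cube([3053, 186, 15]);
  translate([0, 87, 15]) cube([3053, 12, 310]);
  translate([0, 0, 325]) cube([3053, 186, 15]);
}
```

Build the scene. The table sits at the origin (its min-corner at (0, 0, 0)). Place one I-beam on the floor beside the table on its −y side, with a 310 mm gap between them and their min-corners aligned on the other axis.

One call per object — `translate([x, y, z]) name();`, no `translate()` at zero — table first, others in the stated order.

table();
translate([0, -496, 0]) I_beam();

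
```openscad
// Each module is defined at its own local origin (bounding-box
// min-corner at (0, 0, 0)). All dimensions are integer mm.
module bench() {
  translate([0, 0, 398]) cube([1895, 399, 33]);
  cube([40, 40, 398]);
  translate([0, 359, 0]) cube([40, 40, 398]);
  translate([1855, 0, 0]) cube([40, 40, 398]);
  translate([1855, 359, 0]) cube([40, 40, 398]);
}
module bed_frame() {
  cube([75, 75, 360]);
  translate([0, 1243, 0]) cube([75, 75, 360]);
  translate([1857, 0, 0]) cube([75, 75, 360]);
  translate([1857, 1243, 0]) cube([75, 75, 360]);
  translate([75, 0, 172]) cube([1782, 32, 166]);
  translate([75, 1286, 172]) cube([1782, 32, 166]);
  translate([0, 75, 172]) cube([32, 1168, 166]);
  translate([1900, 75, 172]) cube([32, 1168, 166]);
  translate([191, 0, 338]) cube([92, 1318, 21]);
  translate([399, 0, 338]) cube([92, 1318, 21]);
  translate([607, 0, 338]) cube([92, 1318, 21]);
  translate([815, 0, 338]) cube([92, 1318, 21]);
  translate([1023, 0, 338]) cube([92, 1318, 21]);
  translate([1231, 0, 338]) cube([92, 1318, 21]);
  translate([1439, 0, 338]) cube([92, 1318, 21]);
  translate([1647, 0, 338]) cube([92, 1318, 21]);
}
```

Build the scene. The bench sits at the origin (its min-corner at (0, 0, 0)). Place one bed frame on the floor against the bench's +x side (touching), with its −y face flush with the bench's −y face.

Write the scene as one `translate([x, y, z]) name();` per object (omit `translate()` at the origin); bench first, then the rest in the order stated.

bench();
translate([1895, 0, 0]) bed_frame();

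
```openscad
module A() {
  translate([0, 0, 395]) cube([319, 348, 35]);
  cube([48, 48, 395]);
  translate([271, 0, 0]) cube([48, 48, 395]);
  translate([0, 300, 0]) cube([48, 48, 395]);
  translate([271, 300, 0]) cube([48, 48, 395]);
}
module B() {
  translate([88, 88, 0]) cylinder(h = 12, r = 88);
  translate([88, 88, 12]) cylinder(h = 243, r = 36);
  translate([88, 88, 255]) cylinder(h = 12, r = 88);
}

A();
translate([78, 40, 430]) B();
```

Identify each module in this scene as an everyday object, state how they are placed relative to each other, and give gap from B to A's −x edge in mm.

The spool's min-x is at 78; the stool's min-x is 0; gap = 78 mm.

A is a stool. B is a spool. The spool is on top of the stool. The gap from the spool to the stool's −x edge is 78 mm.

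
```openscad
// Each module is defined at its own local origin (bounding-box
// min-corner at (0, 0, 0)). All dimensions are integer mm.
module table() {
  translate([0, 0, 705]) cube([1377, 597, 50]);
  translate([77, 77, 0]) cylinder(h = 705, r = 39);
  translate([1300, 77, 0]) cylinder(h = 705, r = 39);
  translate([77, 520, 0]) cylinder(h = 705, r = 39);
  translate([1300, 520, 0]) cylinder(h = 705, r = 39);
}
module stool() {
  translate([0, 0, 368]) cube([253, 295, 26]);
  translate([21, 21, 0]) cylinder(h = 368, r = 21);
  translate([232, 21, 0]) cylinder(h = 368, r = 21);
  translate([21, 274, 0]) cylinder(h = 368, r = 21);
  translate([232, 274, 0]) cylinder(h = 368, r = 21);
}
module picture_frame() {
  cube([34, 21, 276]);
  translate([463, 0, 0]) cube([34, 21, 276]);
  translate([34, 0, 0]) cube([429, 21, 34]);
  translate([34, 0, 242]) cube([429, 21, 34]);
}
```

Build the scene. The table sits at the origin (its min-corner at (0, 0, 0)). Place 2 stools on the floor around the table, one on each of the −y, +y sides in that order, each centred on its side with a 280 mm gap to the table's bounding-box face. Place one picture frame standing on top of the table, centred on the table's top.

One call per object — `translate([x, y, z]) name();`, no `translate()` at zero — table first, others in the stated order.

table();
translate([562, -575, 0]) stool();
translate([562, 877, 0]) stool();
translate([440, 288, 755]) picture_frame();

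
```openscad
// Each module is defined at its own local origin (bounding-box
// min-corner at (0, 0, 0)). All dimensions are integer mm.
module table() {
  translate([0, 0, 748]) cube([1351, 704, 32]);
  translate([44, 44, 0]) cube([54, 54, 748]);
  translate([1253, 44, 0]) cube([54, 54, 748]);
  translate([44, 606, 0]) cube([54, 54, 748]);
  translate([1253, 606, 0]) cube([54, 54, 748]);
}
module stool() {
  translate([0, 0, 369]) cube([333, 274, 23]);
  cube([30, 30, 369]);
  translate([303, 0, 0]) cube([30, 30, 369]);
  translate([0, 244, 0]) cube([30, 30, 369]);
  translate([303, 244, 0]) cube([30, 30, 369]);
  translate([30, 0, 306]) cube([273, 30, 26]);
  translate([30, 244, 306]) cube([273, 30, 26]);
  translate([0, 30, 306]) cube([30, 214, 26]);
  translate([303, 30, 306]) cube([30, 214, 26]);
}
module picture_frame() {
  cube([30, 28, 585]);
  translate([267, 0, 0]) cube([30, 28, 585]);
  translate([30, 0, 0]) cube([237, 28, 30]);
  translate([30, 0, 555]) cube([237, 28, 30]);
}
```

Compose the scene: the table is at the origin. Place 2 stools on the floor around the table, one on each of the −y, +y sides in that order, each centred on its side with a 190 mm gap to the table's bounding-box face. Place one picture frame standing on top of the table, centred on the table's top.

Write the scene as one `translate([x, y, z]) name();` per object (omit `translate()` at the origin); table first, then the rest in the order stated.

table();
translate([509, -464, 0]) stool();
translate([509, 894, 0]) stool();
translate([527, 338, 780]) picture_frame();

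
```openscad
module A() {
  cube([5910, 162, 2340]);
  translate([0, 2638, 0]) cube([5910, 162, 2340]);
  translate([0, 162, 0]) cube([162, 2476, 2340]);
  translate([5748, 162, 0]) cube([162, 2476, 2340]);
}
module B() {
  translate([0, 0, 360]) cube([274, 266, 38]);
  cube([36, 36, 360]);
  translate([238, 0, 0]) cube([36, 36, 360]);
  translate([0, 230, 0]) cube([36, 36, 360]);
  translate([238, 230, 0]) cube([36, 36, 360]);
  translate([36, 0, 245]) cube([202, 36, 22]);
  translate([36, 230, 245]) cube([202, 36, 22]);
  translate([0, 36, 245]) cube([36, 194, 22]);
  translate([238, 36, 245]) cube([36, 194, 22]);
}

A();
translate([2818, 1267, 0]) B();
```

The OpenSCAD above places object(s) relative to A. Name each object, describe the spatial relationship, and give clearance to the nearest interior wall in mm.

Clearances: x = 2656, y = 1105; minimum 1105 mm.

A is a house frame. B is a stool. The stool sits inside the house frame, centred. The clearance to the nearest interior wall is 1105 mm.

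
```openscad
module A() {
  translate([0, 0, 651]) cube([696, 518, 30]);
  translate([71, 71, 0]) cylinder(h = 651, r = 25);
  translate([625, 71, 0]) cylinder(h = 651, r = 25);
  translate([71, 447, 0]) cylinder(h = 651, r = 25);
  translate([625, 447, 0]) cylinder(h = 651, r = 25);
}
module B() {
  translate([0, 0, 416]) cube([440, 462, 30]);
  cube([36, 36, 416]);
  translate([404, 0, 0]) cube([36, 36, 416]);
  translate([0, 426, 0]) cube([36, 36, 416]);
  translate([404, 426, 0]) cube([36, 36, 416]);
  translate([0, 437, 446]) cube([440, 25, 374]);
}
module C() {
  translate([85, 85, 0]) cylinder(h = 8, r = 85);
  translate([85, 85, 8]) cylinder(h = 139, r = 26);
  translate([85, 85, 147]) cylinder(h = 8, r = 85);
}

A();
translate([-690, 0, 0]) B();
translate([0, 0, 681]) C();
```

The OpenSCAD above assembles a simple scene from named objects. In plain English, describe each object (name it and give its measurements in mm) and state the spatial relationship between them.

A is a rectangular dining table. The top is 696×518×30 mm with its upper surface at z = 681 mm. It stands on four round legs of 50 mm diameter, each leg's bounding box inset 46 mm from the nearest pair of top edges, running from the floor to the underside of the top.

B is a chair. The seat is a 440×462×30 mm slab with its top at z = 446 mm, on four 36×36 mm corner legs (flush with the seat edges, standing on z = 0). A flat backrest 25 mm thick, 374 mm tall, spans the full seat width and rises from the seat top along its +y edge, rear face flush with the rear of the seat.

C is a spool: two coaxial disc flanges of radius 85 mm and thickness 8 mm, joined by a core cylinder of radius 26 mm and height 139 mm. The lower flange rests on z = 0 and the three cylinders share a vertical axis.

The chair is on the floor beside the table on its −x side. The spool is on top of the table.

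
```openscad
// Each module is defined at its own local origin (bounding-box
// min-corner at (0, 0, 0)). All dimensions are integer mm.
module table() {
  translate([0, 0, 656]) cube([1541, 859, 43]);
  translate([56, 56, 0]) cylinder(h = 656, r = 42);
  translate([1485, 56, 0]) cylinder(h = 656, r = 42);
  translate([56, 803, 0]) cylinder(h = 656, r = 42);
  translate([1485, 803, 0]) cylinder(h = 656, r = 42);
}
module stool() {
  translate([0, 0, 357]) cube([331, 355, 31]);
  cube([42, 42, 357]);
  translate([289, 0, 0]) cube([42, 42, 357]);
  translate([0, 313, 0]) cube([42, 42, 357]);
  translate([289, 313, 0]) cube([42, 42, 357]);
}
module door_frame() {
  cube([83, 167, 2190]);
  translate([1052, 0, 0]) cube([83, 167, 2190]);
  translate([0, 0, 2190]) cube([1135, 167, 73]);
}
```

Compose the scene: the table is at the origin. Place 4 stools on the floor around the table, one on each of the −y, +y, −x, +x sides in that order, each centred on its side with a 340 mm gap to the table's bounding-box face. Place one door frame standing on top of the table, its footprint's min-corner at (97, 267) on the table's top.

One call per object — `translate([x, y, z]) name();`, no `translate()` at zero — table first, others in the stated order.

table();
translate([605, -695, 0]) stool();
translate([605, 1199, 0]) stool();
translate([-671, 252, 0]) stool();
translate([1881, 252, 0]) stool();
translate([97, 267, 699]) door_frame();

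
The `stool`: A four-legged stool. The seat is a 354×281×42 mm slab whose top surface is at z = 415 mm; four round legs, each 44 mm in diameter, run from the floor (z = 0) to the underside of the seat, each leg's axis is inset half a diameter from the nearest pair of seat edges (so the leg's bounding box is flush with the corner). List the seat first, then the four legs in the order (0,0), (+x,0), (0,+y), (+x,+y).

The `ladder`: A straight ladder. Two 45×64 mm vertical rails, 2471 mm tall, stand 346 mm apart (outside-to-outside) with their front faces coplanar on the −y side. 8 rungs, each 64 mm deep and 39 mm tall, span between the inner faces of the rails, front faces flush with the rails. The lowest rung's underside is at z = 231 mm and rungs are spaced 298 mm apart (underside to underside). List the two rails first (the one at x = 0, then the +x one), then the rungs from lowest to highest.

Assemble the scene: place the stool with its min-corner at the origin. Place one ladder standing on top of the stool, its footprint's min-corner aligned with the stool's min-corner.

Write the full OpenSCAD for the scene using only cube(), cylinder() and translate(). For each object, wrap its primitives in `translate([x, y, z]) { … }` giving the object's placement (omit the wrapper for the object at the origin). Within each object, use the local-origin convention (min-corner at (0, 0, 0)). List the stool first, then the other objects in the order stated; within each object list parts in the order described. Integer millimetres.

translate([0, 0, 373]) cube([354, 281, 42]);
translate([22, 22, 0]) cylinder(h = 373, r = 22);
translate([332, 22, 0]) cylinder(h = 373, r = 22);
translate([22, 259, 0]) cylinder(h = 373, r = 22);
translate([332, 259, 0]) cylinder(h = 373, r = 22);
translate([0, 0, 415]) {
  cube([45, 64, 2471]);
  translate([301, 0, 0]) cube([45, 64, 2471]);
  translate([45, 0, 231]) cube([256, 64, 39]);
  translate([45, 0, 529]) cube([256, 64, 39]);
  translate([45, 0, 827]) cube([256, 64, 39]);
  translate([45, 0, 1125]) cube([256, 64, 39]);
  translate([45, 0, 1423]) cube([256, 64, 39]);
  translate([45, 0, 1721]) cube([256, 64, 39]);
  translate([45, 0, 2019]) cube([256, 64, 39]);
  translate([45, 0, 2317]) cube([256, 64, 39]);
}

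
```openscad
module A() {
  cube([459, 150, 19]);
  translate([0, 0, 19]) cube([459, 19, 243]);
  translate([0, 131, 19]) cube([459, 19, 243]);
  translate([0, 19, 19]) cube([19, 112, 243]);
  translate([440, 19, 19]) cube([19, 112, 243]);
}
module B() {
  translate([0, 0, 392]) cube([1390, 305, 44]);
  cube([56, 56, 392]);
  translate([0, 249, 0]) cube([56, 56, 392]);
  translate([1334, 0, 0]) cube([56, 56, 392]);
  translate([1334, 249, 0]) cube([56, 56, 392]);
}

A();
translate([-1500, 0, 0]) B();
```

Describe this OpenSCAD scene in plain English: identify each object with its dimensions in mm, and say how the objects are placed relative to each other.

A is an open-topped rectangular box: outside dimensions 459×150×262 mm, with a uniform wall and base thickness of 19 mm. The base is a full 459×150 slab on the floor; four walls sit on top of the base. The front and back walls (the −y and +y sides) span the full width; the two side walls fit between them.

B is a long wooden bench with a 1390 mm (x) × 305 mm (y) seat, 44 mm thick, its top surface 436 mm above the floor. Four 56 mm square legs at the seat corners, flush with the edges, run from z = 0 to the seat underside.

The bench is on the floor beside the open box on its −x side.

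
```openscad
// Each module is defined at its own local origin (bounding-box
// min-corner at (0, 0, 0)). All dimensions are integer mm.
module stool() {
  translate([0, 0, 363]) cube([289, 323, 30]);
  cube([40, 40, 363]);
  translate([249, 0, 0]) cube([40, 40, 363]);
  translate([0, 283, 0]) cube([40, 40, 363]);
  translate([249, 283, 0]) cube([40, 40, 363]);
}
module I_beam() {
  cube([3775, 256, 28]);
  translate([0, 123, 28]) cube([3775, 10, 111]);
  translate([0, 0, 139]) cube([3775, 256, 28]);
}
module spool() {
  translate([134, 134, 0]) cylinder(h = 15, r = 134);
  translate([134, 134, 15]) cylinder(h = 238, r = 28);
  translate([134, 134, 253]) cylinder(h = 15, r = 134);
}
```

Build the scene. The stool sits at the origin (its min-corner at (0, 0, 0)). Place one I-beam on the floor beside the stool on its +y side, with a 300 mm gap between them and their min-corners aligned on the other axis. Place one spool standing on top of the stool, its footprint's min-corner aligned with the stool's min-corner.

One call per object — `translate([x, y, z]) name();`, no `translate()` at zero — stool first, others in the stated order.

stool();
translate([0, 623, 0]) I_beam();
translate([0, 0, 393]) spool();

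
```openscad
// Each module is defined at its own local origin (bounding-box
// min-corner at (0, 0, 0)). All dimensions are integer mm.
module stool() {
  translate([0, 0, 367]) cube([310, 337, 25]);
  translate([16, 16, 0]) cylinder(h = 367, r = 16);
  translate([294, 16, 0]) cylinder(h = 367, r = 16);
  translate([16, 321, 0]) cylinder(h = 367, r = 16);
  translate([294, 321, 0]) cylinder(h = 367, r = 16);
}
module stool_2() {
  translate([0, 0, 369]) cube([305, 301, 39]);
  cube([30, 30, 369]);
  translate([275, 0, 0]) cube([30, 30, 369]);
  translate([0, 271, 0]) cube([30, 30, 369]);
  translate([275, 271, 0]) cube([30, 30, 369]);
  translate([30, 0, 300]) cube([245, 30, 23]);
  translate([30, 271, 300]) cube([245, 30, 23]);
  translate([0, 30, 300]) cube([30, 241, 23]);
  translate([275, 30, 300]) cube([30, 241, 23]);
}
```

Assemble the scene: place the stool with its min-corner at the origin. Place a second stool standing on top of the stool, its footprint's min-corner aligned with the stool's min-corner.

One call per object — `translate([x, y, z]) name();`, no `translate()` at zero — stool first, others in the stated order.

stool();
translate([0, 0, 392]) stool_2();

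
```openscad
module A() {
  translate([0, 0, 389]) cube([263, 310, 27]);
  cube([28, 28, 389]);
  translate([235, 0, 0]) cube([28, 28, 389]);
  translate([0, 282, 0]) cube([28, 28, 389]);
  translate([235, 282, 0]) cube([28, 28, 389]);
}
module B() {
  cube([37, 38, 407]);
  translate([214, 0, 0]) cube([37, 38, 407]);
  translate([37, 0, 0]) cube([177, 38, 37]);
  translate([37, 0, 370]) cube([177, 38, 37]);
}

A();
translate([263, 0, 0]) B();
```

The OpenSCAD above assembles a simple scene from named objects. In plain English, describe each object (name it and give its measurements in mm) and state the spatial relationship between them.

A is a simple wooden stool: a rectangular seat 263 mm (x) by 310 mm (y), 27 mm thick, top face at z = 416 mm, on four square legs, each 28×28 mm in cross-section. The legs rest on z = 0, each flush with a corner of the seat.

B is a rectangular picture frame lying in the x–z plane (depth along y). The opening is 177 mm wide (x) by 333 mm tall (z), surrounded by a border 37 mm wide on all four sides. The frame is 38 mm deep and is made of two full-height vertical stiles with two horizontal rails fitted between them.

The picture frame is against the stool's +x side, with their −y faces flush.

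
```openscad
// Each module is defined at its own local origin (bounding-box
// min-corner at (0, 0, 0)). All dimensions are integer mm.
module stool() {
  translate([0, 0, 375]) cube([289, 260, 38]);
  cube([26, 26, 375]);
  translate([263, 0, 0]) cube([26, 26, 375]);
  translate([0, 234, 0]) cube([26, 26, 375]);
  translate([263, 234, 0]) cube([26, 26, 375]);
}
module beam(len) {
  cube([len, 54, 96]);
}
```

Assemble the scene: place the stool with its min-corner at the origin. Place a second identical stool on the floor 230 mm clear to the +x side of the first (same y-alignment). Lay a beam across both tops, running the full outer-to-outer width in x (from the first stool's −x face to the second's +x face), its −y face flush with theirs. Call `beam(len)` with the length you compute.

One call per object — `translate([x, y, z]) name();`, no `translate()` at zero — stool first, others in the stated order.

stool();
translate([519, 0, 0]) stool();
translate([0, 0, 413]) beam(808);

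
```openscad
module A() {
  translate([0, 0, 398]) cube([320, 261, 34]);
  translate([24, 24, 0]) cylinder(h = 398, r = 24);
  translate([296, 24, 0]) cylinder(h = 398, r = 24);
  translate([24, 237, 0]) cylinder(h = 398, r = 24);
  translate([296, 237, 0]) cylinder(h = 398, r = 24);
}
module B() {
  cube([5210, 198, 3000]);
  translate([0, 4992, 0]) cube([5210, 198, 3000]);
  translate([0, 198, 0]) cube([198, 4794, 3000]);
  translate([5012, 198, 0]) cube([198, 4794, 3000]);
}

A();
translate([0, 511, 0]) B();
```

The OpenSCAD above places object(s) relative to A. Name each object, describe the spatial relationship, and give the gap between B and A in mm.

A is a stool. B is a house frame. The house frame is on the floor beside the stool on its +y side. The gap between the house frame and the stool is 250 mm.

The house frame's nearest face is 250 mm from the stool's +y face.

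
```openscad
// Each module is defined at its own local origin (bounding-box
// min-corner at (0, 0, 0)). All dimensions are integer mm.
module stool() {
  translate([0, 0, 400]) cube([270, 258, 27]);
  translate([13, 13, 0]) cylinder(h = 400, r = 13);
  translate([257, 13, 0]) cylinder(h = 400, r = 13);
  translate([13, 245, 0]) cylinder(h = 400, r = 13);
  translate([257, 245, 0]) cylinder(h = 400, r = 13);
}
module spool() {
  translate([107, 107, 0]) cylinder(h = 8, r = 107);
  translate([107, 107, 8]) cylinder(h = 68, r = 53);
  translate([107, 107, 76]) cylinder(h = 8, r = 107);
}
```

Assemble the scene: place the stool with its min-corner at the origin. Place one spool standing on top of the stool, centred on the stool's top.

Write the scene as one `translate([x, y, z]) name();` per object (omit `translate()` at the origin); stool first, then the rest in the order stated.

stool();
translate([28, 22, 427]) spool();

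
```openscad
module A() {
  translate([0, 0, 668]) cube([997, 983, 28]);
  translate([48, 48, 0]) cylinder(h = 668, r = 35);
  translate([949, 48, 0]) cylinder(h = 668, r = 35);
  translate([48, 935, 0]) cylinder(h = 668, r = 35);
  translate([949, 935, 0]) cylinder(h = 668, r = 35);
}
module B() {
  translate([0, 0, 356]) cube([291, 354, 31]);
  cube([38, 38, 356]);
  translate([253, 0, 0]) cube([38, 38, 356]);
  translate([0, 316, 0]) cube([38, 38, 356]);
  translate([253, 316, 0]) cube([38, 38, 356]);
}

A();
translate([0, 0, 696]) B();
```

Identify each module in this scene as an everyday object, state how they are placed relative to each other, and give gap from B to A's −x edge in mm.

The stool's min-x is at 0; the table's min-x is 0; gap = 0 mm.

A is a table. B is a stool. The stool is on top of the table. The gap from the stool to the table's −x edge is 0 mm.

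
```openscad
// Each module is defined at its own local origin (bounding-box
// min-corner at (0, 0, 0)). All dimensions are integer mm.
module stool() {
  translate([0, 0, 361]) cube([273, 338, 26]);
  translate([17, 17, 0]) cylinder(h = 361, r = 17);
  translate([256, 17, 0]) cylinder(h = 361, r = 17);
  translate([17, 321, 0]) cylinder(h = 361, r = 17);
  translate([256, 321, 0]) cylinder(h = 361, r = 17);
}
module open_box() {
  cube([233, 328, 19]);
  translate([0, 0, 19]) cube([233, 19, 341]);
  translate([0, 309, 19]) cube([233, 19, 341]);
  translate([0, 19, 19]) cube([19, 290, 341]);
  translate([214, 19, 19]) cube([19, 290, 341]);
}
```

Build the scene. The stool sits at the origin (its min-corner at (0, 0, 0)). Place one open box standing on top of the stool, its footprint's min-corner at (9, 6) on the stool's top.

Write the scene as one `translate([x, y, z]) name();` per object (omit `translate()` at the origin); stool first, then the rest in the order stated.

stool();
translate([9, 6, 387]) open_box();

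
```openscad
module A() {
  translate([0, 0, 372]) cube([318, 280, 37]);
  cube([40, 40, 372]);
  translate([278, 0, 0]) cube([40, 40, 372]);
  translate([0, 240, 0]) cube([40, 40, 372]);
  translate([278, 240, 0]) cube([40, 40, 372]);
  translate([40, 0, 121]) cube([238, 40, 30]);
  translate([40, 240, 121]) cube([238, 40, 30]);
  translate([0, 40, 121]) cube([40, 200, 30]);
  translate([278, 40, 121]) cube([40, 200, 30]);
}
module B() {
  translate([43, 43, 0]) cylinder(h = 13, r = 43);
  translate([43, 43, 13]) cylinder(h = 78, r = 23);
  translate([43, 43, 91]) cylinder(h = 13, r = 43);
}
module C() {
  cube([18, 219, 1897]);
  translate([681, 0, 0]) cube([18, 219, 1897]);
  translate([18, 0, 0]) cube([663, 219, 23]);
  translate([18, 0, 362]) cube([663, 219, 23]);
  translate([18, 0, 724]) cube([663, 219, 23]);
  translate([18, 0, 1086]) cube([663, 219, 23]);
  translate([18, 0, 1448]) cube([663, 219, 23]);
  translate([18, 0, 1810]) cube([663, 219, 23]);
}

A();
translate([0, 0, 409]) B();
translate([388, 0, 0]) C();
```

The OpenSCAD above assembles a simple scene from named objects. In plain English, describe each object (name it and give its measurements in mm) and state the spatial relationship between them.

A is a simple wooden stool: a rectangular seat 318 mm (x) by 280 mm (y), 37 mm thick, top face at z = 409 mm, on four square legs, each 40×40 mm in cross-section. The legs rest on z = 0, each flush with a corner of the seat. Four stretchers, 40 mm wide and 30 mm tall, connect adjacent legs with their undersides at z = 121 mm, each running between the inner faces of the legs it joins and aligned with the legs' outer faces on the other axis.

B is a spool: two coaxial disc flanges of radius 43 mm and thickness 13 mm, joined by a core cylinder of radius 23 mm and height 78 mm. The lower flange rests on z = 0 and the three cylinders share a vertical axis.

C is a bookshelf 699 mm wide overall, 219 mm deep and 1897 mm tall. The two sides are 18 mm thick vertical panels. 6 horizontal shelves of 23 mm thickness span between the inner faces of the sides; the lowest shelf sits on the floor and shelves are stacked with a clear vertical gap of 339 mm between each pair.

The spool is on top of the stool. The bookshelf is on the floor beside the stool on its +x side.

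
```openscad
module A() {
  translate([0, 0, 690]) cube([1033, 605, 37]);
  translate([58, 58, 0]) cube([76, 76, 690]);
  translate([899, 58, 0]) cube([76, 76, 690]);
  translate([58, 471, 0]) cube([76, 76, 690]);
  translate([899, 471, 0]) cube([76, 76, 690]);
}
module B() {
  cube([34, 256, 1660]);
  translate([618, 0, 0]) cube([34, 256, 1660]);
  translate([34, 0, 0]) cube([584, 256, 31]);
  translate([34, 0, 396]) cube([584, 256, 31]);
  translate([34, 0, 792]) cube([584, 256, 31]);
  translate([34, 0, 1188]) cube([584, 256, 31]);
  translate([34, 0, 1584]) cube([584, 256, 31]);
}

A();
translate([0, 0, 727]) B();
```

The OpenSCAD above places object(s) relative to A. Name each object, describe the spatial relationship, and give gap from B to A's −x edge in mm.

A is a table. B is a bookshelf. The bookshelf is on top of the table. The gap from the bookshelf to the table's −x edge is 0 mm.

The bookshelf's min-x is at 0; the table's min-x is 0; gap = 0 mm.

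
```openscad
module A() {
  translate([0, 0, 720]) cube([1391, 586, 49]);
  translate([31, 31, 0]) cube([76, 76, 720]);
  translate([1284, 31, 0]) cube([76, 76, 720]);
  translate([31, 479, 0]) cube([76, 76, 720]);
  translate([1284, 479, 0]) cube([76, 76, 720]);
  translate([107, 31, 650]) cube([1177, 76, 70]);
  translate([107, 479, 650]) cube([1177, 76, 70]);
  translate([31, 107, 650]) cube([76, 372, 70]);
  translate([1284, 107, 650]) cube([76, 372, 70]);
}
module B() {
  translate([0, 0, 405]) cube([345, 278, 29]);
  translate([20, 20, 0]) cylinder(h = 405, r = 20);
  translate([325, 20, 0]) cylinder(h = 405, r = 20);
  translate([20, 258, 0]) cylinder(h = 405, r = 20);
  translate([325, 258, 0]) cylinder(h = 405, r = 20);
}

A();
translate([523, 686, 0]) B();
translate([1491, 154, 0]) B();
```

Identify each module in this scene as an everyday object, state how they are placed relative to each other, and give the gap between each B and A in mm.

A is a table. B is a stool. Two stools sit around the table at the +y, +x sides. The gap between each stool and the table is 100 mm.

Each stool's nearest face is 100 mm from the table's bounding box.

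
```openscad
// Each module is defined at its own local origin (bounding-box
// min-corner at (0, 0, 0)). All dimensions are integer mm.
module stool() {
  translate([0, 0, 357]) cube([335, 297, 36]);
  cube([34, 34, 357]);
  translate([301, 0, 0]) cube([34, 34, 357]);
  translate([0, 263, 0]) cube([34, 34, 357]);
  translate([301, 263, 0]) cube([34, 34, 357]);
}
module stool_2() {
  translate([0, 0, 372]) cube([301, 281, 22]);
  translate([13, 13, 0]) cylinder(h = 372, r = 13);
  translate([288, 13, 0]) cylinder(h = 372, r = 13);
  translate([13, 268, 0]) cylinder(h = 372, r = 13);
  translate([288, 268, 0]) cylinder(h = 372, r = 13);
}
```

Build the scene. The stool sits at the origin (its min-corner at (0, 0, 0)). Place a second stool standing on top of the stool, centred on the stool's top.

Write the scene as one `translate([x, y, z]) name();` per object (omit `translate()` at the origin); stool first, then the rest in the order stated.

stool();
translate([17, 8, 393]) stool_2();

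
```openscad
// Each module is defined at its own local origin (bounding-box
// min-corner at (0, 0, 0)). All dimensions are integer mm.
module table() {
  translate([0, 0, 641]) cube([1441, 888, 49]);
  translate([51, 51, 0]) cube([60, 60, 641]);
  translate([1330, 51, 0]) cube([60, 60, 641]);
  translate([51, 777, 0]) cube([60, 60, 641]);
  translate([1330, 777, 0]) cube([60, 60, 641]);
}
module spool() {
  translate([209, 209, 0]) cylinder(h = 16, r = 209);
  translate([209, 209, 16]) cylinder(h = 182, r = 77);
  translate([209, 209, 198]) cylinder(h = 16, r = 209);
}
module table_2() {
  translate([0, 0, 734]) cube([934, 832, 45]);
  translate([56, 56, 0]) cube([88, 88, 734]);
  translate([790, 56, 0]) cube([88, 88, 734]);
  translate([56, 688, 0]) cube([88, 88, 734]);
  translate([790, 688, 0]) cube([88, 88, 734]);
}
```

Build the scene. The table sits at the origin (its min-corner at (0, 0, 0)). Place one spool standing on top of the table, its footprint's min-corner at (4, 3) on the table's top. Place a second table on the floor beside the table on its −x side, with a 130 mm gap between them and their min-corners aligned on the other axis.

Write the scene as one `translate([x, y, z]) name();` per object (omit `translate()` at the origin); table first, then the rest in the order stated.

table();
translate([4, 3, 690]) spool();
translate([-1064, 0, 0]) table_2();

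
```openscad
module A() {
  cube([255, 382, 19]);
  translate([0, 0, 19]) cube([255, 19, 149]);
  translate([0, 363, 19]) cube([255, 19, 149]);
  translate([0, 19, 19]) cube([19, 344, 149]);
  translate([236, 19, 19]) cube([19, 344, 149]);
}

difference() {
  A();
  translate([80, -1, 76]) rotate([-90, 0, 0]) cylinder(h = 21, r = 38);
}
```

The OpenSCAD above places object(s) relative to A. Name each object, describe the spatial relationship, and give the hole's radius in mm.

The subtracted cylinder has r = 38 mm.

A is an open box. The open box has a circular hole through its front wall. The hole's radius is 38 mm.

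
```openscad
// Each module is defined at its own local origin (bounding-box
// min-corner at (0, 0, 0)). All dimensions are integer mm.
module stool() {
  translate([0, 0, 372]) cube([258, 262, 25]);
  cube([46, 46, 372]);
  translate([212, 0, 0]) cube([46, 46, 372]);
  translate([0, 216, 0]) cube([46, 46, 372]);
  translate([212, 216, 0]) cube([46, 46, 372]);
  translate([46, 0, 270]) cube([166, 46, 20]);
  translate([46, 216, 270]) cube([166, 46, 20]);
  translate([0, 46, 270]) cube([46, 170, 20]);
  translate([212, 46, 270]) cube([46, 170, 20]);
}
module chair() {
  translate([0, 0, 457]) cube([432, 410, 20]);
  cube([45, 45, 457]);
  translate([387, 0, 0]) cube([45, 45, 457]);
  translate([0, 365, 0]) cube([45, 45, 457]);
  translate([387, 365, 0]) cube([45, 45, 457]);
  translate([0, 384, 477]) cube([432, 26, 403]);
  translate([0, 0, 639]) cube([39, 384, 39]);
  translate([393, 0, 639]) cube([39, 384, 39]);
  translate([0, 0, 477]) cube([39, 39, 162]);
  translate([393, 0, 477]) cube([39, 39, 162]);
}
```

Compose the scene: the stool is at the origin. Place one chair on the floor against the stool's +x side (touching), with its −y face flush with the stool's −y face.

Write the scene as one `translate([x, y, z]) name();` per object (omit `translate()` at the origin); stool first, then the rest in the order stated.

stool();
translate([258, 0, 0]) chair();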